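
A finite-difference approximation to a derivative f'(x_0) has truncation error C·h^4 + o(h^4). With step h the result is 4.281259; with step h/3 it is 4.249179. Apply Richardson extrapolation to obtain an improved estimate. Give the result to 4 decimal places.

4.2488

The leading error scales as h^4; refining by a factor of 3 reduces it by 3^4 = 81.
Extrapolated value = (81·A(h/3) − A(h)) / (81 − 1)
= (81·4.249179 − 4.281259) / 80
= 339.902240 / 80 = 4.248778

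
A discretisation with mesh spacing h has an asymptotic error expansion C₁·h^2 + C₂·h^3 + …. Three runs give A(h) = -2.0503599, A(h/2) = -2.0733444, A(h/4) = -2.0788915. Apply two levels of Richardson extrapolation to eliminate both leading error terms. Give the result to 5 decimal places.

-2.08070

First eliminate the h^2 term (factor 2^2 = 4):
  B₁ = (4·(-2.0733444) − (-2.0503599))/3 = -2.0810059
  B₂ = (4·(-2.0788915) − (-2.0733444))/3 = -2.0807405
Then eliminate the h^3 term (factor 2^3 = 8):
  (8·(-2.0807405) − (-2.0810059))/7 = -2.0807026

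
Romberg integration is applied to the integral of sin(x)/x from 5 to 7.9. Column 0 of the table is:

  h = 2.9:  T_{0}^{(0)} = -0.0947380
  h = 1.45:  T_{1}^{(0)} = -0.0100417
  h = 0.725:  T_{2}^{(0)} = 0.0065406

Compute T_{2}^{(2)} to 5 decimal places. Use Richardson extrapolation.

Richardson extrapolation on the trapezoidal column (denominator 4−1=3):
T_{1}^{(1)} = -0.0100417 + (-0.0100417 − (-0.0947380))/3 = 0.0181904
T_{2}^{(1)} = (4·0.0065406 − (-0.0100417)) / 3 = 0.0120680
T_{2}^{(2)} = 0.0120680 + (0.0120680 − 0.0181904)/15 = 0.0116598

0.01166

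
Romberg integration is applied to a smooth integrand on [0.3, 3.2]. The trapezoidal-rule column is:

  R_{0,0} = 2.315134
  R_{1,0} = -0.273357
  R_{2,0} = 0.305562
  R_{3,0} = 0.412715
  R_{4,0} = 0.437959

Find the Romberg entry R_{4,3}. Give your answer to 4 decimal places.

Richardson extrapolation on the trapezoidal column (denominator 4−1=3):
R_{2,1} = (4·0.305562 − (-0.273357)) / 3 = 0.498535
R_{3,1} = 0.412715 + (0.412715 − 0.305562)/3 = 0.448433
R_{4,1} = (4·0.437959 − 0.412715) / 3 = 0.446374
R_{3,2} = 0.448433 + (0.448433 − 0.498535)/15 = 0.445093
R_{4,2} = 0.446374 + (0.446374 − 0.448433)/15 = 0.446237
R_{4,3} = (64·0.446237 − 0.445093) / 63 = 0.446255
(Column j=1 coincides with Simpson's rule on the same nodes.)

0.4463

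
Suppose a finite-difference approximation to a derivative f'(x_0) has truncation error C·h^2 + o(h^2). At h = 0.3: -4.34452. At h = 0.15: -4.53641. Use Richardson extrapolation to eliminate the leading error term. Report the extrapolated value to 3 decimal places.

The leading error scales as h^2; refining by a factor of 2 reduces it by 2^2 = 4.
Extrapolated value = (4·A(h/2) − A(h)) / (4 − 1)
= (4·(-4.53641) − (-4.34452)) / 3
= -13.80112 / 3 = -4.60037

-4.600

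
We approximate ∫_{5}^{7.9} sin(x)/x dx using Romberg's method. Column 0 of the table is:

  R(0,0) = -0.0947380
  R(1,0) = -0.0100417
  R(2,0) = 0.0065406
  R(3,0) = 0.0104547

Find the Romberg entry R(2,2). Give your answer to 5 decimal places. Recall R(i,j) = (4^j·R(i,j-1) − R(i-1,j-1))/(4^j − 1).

0.01166

Richardson extrapolation on the trapezoidal column (denominator 4−1=3):
R(1,1) = -0.0100417 + (-0.0100417 − (-0.0947380))/3 = 0.0181904
R(2,1) = 0.0065406 + (0.0065406 − (-0.0100417))/3 = 0.0120680
R(2,2) = 0.0120680 + (0.0120680 − 0.0181904)/15 = 0.0116598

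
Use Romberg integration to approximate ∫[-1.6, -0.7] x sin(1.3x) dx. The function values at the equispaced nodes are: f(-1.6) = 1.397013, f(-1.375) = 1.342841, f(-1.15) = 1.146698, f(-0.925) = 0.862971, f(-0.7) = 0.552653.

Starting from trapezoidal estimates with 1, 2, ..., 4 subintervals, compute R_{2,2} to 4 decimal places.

0.9799

R_{0,0} (trapezoid, 1 panel, h=0.9000): 0.877350
R_{1,0} (trapezoid, 2 panels, h=0.4500): 0.954689
R_{2,0} (trapezoid, 4 panels, h=0.2250): 0.973652
R_{1,1} = 0.954689 + (0.954689 − 0.877350)/3 = 0.980469
R_{2,1} = 0.973652 + (0.973652 − 0.954689)/3 = 0.979973
R_{2,2} = 0.979973 + (0.979973 − 0.980469)/15 = 0.979940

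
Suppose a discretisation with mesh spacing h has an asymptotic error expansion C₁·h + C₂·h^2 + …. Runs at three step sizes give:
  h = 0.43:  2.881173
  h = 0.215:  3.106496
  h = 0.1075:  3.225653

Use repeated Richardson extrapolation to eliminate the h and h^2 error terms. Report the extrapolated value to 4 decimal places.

First eliminate the h term (factor 2^1 = 2):
  B₁ = (2·3.106496 − 2.881173)/1 = 3.331819
  B₂ = (2·3.225653 − 3.106496)/1 = 3.344810
Then eliminate the h^2 term (factor 2^2 = 4):
  (4·3.344810 − 3.331819)/3 = 3.349140

3.3491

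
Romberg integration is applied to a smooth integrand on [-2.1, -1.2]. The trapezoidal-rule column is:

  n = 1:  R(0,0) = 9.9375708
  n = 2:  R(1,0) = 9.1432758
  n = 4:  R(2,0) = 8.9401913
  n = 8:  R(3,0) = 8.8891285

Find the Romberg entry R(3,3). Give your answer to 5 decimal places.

8.87208

Richardson extrapolation on the trapezoidal column (denominator 4−1=3):
R(1,1) = 9.1432758 + (9.1432758 − 9.9375708)/3 = 8.8785108
R(2,1) = (4·8.9401913 − 9.1432758) / 3 = 8.8724965
R(3,1) = 8.8891285 + (8.8891285 − 8.9401913)/3 = 8.8721076
R(2,2) = (16·8.8724965 − 8.8785108) / 15 = 8.8720955
R(3,2) = (16·8.8721076 − 8.8724965) / 15 = 8.8720817
R(3,3) = 8.8720817 + (8.8720817 − 8.8720955)/63 = 8.8720815
(Column j=1 coincides with Simpson's rule on the same nodes.)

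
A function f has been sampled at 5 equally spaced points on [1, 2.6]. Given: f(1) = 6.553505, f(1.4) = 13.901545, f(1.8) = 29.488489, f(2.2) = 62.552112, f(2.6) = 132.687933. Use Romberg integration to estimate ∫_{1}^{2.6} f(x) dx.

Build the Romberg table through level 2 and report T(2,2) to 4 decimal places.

67.1123

T(0,0) (trapezoid, 1 panel, h=1.6000): 111.393150
T(1,0) (trapezoid, 2 panels, h=0.8000): 79.287366
T(2,0) (trapezoid, 4 panels, h=0.4000): 70.225146
T(1,1) = 79.287366 + (79.287366 − 111.393150)/3 = 68.585438
T(2,1) = 70.225146 + (70.225146 − 79.287366)/3 = 67.204406
T(2,2) = 67.204406 + (67.204406 − 68.585438)/15 = 67.112337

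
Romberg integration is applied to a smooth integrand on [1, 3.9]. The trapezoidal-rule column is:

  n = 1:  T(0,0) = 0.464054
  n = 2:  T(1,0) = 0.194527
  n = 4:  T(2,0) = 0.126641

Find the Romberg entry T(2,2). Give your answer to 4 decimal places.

Richardson extrapolation on the trapezoidal column (denominator 4−1=3):
T(1,1) = 0.194527 + (0.194527 − 0.464054)/3 = 0.104685
T(2,1) = (4·0.126641 − 0.194527) / 3 = 0.104012
T(2,2) = 0.104012 + (0.104012 − 0.104685)/15 = 0.103967

0.1040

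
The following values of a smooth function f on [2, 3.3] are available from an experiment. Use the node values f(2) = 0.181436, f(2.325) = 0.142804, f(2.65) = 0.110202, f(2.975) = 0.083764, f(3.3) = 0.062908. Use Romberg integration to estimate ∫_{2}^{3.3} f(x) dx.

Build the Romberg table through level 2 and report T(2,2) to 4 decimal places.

0.1485

T(0,0) (trapezoid, 1 panel, h=1.3000): 0.158824
T(1,0) (trapezoid, 2 panels, h=0.6500): 0.151043
T(2,0) (trapezoid, 4 panels, h=0.3250): 0.149156
T(1,1) = 0.151043 + (0.151043 − 0.158824)/3 = 0.148449
T(2,1) = 0.149156 + (0.149156 − 0.151043)/3 = 0.148527
T(2,2) = 0.148527 + (0.148527 − 0.148449)/15 = 0.148532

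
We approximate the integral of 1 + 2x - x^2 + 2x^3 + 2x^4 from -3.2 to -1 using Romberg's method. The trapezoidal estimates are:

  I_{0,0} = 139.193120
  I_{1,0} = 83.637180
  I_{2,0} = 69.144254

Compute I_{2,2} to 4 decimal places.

64.2596

Richardson extrapolation on the trapezoidal column (denominator 4−1=3):
I_{1,1} = 83.637180 + (83.637180 − 139.193120)/3 = 65.118533
I_{2,1} = (4·69.144254 − 83.637180) / 3 = 64.313279
I_{2,2} = 64.313279 + (64.313279 − 65.118533)/15 = 64.259595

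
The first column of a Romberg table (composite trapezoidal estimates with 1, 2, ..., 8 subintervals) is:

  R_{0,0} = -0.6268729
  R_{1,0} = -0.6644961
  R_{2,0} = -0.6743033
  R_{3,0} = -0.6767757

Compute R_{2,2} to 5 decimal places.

-0.67761

Richardson extrapolation on the trapezoidal column (denominator 4−1=3):
R_{1,1} = (4·(-0.6644961) − (-0.6268729)) / 3 = -0.6770372
R_{2,1} = -0.6743033 + (-0.6743033 − (-0.6644961))/3 = -0.6775724
R_{2,2} = -0.6775724 + (-0.6775724 − (-0.6770372))/15 = -0.6776081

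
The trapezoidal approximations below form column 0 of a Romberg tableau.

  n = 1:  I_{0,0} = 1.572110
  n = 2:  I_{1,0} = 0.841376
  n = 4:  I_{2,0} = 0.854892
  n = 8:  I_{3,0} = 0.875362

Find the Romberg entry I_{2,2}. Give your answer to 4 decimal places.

0.8768

Richardson extrapolation on the trapezoidal column (denominator 4−1=3):
I_{1,1} = 0.841376 + (0.841376 − 1.572110)/3 = 0.597798
I_{2,1} = 0.854892 + (0.854892 − 0.841376)/3 = 0.859397
I_{2,2} = 0.859397 + (0.859397 − 0.597798)/15 = 0.876837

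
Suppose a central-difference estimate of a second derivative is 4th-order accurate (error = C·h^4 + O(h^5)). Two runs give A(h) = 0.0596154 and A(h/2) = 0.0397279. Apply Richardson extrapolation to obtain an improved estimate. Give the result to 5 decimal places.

0.03840

The leading error scales as h^4; refining by a factor of 2 reduces it by 2^4 = 16.
Extrapolated value = (16·A(h/2) − A(h)) / (16 − 1)
= (16·0.0397279 − 0.0596154) / 15
= 0.5760310 / 15 = 0.0384021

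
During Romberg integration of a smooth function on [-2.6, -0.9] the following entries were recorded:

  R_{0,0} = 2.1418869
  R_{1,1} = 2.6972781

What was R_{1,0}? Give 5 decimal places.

2.55843

From R_{1,1} = (4·R_{1,0} − R_{0,0})/3, solve for R_{1,0}:
4·R_{1,0} = 3·2.6972781 + 2.1418869 = 10.2337212
R_{1,0} = 2.5584303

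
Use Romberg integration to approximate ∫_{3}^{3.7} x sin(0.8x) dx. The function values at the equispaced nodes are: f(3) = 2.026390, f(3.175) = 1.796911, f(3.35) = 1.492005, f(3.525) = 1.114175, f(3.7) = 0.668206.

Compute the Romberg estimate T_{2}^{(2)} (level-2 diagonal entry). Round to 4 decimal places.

1.0105

T_{0}^{(0)} (trapezoid, 1 panel, h=0.7000): 0.943109
T_{1}^{(0)} (trapezoid, 2 panels, h=0.3500): 0.993756
T_{2}^{(0)} (trapezoid, 4 panels, h=0.1750): 1.006318
T_{1}^{(1)} = 0.993756 + (0.993756 − 0.943109)/3 = 1.010638
T_{2}^{(1)} = 1.006318 + (1.006318 − 0.993756)/3 = 1.010505
T_{2}^{(2)} = 1.010505 + (1.010505 − 1.010638)/15 = 1.010496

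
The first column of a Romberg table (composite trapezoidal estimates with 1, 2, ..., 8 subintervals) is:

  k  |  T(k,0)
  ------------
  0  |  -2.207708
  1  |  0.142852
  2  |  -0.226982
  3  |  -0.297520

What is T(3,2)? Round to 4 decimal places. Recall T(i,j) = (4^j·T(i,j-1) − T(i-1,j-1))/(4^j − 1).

Richardson extrapolation on the trapezoidal column (denominator 4−1=3):
T(2,1) = (4·(-0.226982) − 0.142852) / 3 = -0.350260
T(3,1) = (4·(-0.297520) − (-0.226982)) / 3 = -0.321033
T(3,2) = (16·(-0.321033) − (-0.350260)) / 15 = -0.319085

-0.3191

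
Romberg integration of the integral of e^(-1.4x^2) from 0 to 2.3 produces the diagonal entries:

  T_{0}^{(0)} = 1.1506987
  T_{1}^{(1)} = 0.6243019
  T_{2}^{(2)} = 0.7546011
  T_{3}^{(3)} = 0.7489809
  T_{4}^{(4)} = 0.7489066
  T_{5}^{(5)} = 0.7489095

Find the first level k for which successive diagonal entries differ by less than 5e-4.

k = 4

|T_{1}^{(1)} − T_{0}^{(0)}| = 0.5263968 ≥ 5e-4
|T_{2}^{(2)} − T_{1}^{(1)}| = 0.1302992 ≥ 5e-4
|T_{3}^{(3)} − T_{2}^{(2)}| = 0.0056202 ≥ 5e-4
|T_{4}^{(4)} − T_{3}^{(3)}| = 0.0000743 < 5e-4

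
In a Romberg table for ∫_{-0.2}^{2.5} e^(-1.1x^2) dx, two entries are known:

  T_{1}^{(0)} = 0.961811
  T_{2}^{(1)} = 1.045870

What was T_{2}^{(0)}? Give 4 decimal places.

From T_{2}^{(1)} = (4·T_{2}^{(0)} − T_{1}^{(0)})/3, solve for T_{2}^{(0)}:
4·T_{2}^{(0)} = 3·1.045870 + 0.961811 = 4.099421
T_{2}^{(0)} = 1.024855

1.0249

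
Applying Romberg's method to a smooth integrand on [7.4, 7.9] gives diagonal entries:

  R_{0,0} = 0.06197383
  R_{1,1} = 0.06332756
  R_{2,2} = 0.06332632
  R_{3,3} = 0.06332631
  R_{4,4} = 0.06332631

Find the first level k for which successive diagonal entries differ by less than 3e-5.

k = 2

|R_{1,1} − R_{0,0}| = 0.00135373 ≥ 3e-5
|R_{2,2} − R_{1,1}| = 0.00000124 < 3e-5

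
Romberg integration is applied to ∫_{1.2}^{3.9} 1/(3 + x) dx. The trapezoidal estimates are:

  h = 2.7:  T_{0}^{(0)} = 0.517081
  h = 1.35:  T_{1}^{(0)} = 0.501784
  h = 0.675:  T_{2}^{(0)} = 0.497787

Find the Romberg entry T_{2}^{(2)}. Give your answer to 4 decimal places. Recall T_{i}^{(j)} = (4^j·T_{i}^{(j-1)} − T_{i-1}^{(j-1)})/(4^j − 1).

T_{1}^{(1)} = 0.501784 + (0.501784 − 0.517081)/3 = 0.496685
T_{2}^{(1)} = 0.497787 + (0.497787 − 0.501784)/3 = 0.496455
T_{2}^{(2)} = 0.496455 + (0.496455 − 0.496685)/15 = 0.496440

0.4964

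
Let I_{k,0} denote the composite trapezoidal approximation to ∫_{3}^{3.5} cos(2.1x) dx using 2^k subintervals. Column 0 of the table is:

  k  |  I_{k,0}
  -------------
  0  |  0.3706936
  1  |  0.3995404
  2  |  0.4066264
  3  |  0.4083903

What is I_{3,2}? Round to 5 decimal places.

Richardson extrapolation on the trapezoidal column (denominator 4−1=3):
I_{2,1} = (4·0.4066264 − 0.3995404) / 3 = 0.4089884
I_{3,1} = (4·0.4083903 − 0.4066264) / 3 = 0.4089783
I_{3,2} = 0.4089783 + (0.4089783 − 0.4089884)/15 = 0.4089776

0.40898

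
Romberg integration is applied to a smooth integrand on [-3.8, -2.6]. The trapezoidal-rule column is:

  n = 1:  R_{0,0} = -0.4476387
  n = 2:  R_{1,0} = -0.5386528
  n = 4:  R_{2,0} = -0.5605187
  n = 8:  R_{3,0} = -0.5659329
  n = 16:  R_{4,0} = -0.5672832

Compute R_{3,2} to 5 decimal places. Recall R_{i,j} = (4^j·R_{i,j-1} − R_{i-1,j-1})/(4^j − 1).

R_{2,1} = (4·(-0.5605187) − (-0.5386528)) / 3 = -0.5678073
R_{3,1} = (4·(-0.5659329) − (-0.5605187)) / 3 = -0.5677376
R_{3,2} = (16·(-0.5677376) − (-0.5678073)) / 15 = -0.5677330

-0.56773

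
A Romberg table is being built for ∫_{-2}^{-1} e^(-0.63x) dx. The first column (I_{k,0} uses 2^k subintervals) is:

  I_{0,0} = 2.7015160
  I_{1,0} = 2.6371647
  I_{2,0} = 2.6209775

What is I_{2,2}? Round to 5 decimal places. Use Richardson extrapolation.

Richardson extrapolation on the trapezoidal column (denominator 4−1=3):
I_{1,1} = 2.6371647 + (2.6371647 − 2.7015160)/3 = 2.6157143
I_{2,1} = 2.6209775 + (2.6209775 − 2.6371647)/3 = 2.6155818
I_{2,2} = (16·2.6155818 − 2.6157143) / 15 = 2.6155730

2.61557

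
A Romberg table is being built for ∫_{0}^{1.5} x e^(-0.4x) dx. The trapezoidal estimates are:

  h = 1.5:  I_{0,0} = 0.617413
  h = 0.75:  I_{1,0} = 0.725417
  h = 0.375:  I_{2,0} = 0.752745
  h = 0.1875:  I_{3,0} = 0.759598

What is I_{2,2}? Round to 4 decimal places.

Richardson extrapolation on the trapezoidal column (denominator 4−1=3):
I_{1,1} = (4·0.725417 − 0.617413) / 3 = 0.761418
I_{2,1} = 0.752745 + (0.752745 − 0.725417)/3 = 0.761854
I_{2,2} = (16·0.761854 − 0.761418) / 15 = 0.761883
(Column j=1 coincides with Simpson's rule on the same nodes.)

0.7619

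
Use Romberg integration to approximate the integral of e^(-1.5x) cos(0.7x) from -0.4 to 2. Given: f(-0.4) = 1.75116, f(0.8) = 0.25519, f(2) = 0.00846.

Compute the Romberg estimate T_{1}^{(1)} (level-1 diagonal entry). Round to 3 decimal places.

1.112

T_{0}^{(0)} (trapezoid, 1 panel, h=2.4000): 2.11154
T_{1}^{(0)} (trapezoid, 2 panels, h=1.2000): 1.36200
T_{1}^{(1)} = 1.36200 + (1.36200 − 2.11154)/3 = 1.11215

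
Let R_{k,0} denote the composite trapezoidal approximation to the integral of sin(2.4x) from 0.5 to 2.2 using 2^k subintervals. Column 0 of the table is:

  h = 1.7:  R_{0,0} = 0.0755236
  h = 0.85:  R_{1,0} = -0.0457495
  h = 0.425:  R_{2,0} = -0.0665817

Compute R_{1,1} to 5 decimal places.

-0.08617

Richardson extrapolation on the trapezoidal column (denominator 4−1=3):
R_{1,1} = (4·(-0.0457495) − 0.0755236) / 3 = -0.0861739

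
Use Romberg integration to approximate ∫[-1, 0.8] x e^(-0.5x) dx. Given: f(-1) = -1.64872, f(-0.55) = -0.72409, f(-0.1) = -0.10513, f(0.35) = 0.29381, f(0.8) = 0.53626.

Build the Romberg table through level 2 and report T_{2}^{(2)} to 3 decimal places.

-0.456

T_{0}^{(0)} (trapezoid, 1 panel, h=1.8000): -1.00121
T_{1}^{(0)} (trapezoid, 2 panels, h=0.9000): -0.59522
T_{2}^{(0)} (trapezoid, 4 panels, h=0.4500): -0.49124
T_{1}^{(1)} = -0.59522 + (-0.59522 − (-1.00121))/3 = -0.45989
T_{2}^{(1)} = -0.49124 + (-0.49124 − (-0.59522))/3 = -0.45658
T_{2}^{(2)} = -0.45658 + (-0.45658 − (-0.45989))/15 = -0.45636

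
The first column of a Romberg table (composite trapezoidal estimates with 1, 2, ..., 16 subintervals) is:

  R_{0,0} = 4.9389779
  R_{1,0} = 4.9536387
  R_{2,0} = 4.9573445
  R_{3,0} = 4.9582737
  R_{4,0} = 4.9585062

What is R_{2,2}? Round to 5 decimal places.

R_{1,1} = 4.9536387 + (4.9536387 − 4.9389779)/3 = 4.9585256
R_{2,1} = (4·4.9573445 − 4.9536387) / 3 = 4.9585798
R_{2,2} = (16·4.9585798 − 4.9585256) / 15 = 4.9585834
(Column j=1 coincides with Simpson's rule on the same nodes.)

4.95858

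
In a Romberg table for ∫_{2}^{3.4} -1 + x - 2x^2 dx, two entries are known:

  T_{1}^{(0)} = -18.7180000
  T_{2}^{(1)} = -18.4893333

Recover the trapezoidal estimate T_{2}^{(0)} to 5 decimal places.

From T_{2}^{(1)} = (4·T_{2}^{(0)} − T_{1}^{(0)})/3, solve for T_{2}^{(0)}:
4·T_{2}^{(0)} = 3·(-18.4893333) + (-18.7180000) = -74.1859999
T_{2}^{(0)} = -18.5465000

-18.54650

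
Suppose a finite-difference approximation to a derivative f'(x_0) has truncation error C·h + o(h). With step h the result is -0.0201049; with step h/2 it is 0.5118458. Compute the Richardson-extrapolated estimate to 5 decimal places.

Extrapolated value = (2·A(h/2) − A(h)) / (2 − 1)
= (2·0.5118458 − (-0.0201049)) / 1
= 1.0437965 / 1 = 1.0437965

1.04380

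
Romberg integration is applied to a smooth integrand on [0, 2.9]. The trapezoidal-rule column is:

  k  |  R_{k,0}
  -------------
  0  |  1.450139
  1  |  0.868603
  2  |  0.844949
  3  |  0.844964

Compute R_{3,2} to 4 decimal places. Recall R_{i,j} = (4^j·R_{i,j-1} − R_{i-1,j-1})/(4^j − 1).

0.8455

R_{2,1} = (4·0.844949 − 0.868603) / 3 = 0.837064
R_{3,1} = (4·0.844964 − 0.844949) / 3 = 0.844969
R_{3,2} = (16·0.844969 − 0.837064) / 15 = 0.845496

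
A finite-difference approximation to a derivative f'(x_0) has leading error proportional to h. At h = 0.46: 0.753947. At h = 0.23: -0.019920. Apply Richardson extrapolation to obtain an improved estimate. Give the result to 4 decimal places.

The leading error scales as h; refining by a factor of 2 reduces it by 2^1 = 2.
Extrapolated value = (2·A(h/2) − A(h)) / (2 − 1)
= (2·(-0.019920) − 0.753947) / 1
= -0.793787 / 1 = -0.793787

-0.7938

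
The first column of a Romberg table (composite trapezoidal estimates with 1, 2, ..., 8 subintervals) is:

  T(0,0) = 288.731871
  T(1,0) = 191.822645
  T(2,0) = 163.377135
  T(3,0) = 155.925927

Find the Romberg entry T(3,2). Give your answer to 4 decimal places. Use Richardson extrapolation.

153.4120

Richardson extrapolation on the trapezoidal column (denominator 4−1=3):
T(2,1) = (4·163.377135 − 191.822645) / 3 = 153.895298
T(3,1) = (4·155.925927 − 163.377135) / 3 = 153.442191
T(3,2) = 153.442191 + (153.442191 − 153.895298)/15 = 153.411984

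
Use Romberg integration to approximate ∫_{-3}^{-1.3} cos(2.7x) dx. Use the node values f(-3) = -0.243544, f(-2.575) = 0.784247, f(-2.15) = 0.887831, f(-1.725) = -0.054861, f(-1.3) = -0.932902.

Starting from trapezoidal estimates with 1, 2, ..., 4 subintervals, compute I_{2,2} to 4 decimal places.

0.4866

I_{0,0} (trapezoid, 1 panel, h=1.7000): -0.999979
I_{1,0} (trapezoid, 2 panels, h=0.8500): 0.254667
I_{2,0} (trapezoid, 4 panels, h=0.4250): 0.437322
I_{1,1} = 0.254667 + (0.254667 − (-0.999979))/3 = 0.672882
I_{2,1} = 0.437322 + (0.437322 − 0.254667)/3 = 0.498207
I_{2,2} = 0.498207 + (0.498207 − 0.672882)/15 = 0.486562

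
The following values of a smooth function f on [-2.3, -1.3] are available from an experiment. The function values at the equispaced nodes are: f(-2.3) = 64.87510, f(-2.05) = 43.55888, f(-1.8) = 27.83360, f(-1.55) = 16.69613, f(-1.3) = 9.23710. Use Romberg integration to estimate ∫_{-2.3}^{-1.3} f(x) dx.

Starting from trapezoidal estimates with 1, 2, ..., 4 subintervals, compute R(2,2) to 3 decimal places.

30.899

R(0,0) (trapezoid, 1 panel, h=1.0000): 37.05610
R(1,0) (trapezoid, 2 panels, h=0.5000): 32.44485
R(2,0) (trapezoid, 4 panels, h=0.2500): 31.28618
R(1,1) = 32.44485 + (32.44485 − 37.05610)/3 = 30.90777
R(2,1) = 31.28618 + (31.28618 − 32.44485)/3 = 30.89996
R(2,2) = 30.89996 + (30.89996 − 30.90777)/15 = 30.89944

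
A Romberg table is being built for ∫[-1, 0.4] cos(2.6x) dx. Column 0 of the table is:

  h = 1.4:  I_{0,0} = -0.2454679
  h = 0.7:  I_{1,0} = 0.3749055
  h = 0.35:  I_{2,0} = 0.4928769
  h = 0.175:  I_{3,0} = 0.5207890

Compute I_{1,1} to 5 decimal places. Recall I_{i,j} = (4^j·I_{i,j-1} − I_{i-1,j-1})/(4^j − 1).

Richardson extrapolation on the trapezoidal column (denominator 4−1=3):
I_{1,1} = (4·0.3749055 − (-0.2454679)) / 3 = 0.5816966

0.58170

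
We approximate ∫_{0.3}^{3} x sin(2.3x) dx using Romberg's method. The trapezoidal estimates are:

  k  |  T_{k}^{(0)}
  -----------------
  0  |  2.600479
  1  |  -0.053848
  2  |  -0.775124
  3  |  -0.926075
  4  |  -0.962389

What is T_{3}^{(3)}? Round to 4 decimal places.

-0.9730

T_{1}^{(1)} = (4·(-0.053848) − 2.600479) / 3 = -0.938624
T_{2}^{(1)} = (4·(-0.775124) − (-0.053848)) / 3 = -1.015549
T_{3}^{(1)} = -0.926075 + (-0.926075 − (-0.775124))/3 = -0.976392
T_{2}^{(2)} = -1.015549 + (-1.015549 − (-0.938624))/15 = -1.020677
T_{3}^{(2)} = (16·(-0.976392) − (-1.015549)) / 15 = -0.973782
T_{3}^{(3)} = -0.973782 + (-0.973782 − (-1.020677))/63 = -0.973038
(Column j=1 coincides with Simpson's rule on the same nodes.)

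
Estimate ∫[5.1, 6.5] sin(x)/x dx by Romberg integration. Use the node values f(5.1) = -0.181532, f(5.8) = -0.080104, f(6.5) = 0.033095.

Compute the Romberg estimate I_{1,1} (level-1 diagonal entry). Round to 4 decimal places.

-0.1094

I_{0,0} (trapezoid, 1 panel, h=1.4000): -0.103906
I_{1,0} (trapezoid, 2 panels, h=0.7000): -0.108026
I_{1,1} = -0.108026 + (-0.108026 − (-0.103906))/3 = -0.109399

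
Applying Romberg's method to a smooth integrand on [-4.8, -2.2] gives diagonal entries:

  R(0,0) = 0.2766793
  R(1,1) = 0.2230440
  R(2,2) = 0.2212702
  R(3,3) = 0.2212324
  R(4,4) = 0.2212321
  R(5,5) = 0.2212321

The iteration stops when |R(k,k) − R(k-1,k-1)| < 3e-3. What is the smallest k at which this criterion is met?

|R(1,1) − R(0,0)| = 0.0536353 ≥ 3e-3
|R(2,2) − R(1,1)| = 0.0017738 < 3e-3

k = 2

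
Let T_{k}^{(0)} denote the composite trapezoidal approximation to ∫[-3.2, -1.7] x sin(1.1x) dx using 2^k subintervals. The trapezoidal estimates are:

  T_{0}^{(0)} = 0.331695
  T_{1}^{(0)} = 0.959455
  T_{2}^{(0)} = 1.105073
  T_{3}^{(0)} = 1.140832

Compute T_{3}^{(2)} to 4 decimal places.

1.1527

Richardson extrapolation on the trapezoidal column (denominator 4−1=3):
T_{2}^{(1)} = 1.105073 + (1.105073 − 0.959455)/3 = 1.153612
T_{3}^{(1)} = 1.140832 + (1.140832 − 1.105073)/3 = 1.152752
T_{3}^{(2)} = 1.152752 + (1.152752 − 1.153612)/15 = 1.152695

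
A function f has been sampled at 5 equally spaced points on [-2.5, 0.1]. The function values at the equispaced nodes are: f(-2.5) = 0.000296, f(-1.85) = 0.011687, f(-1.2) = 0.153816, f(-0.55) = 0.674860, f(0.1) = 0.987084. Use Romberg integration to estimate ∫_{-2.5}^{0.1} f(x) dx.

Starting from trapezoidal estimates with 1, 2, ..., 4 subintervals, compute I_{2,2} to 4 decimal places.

I_{0,0} (trapezoid, 1 panel, h=2.6000): 1.283594
I_{1,0} (trapezoid, 2 panels, h=1.3000): 0.841758
I_{2,0} (trapezoid, 4 panels, h=0.6500): 0.867134
I_{1,1} = 0.841758 + (0.841758 − 1.283594)/3 = 0.694479
I_{2,1} = 0.867134 + (0.867134 − 0.841758)/3 = 0.875593
I_{2,2} = 0.875593 + (0.875593 − 0.694479)/15 = 0.887667

0.8877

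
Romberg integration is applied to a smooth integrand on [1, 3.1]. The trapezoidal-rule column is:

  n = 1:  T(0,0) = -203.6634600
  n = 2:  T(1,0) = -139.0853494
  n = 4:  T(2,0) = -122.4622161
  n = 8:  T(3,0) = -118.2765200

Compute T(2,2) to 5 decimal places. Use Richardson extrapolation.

-116.87863

Richardson extrapolation on the trapezoidal column (denominator 4−1=3):
T(1,1) = -139.0853494 + (-139.0853494 − (-203.6634600))/3 = -117.5593125
T(2,1) = (4·(-122.4622161) − (-139.0853494)) / 3 = -116.9211717
T(2,2) = (16·(-116.9211717) − (-117.5593125)) / 15 = -116.8786290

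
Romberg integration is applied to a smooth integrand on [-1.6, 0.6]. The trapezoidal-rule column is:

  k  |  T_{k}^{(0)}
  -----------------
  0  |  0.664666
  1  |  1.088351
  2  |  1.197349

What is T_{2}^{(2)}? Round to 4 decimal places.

Richardson extrapolation on the trapezoidal column (denominator 4−1=3):
T_{1}^{(1)} = (4·1.088351 − 0.664666) / 3 = 1.229579
T_{2}^{(1)} = (4·1.197349 − 1.088351) / 3 = 1.233682
T_{2}^{(2)} = (16·1.233682 − 1.229579) / 15 = 1.233956

1.2340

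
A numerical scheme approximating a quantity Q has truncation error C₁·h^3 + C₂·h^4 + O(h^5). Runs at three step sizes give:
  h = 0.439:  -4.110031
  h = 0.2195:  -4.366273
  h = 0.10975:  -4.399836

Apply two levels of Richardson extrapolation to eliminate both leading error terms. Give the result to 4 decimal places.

First eliminate the h^3 term (factor 2^3 = 8):
  B₁ = (8·(-4.366273) − (-4.110031))/7 = -4.402879
  B₂ = (8·(-4.399836) − (-4.366273))/7 = -4.404631
Then eliminate the h^4 term (factor 2^4 = 16):
  (16·(-4.404631) − (-4.402879))/15 = -4.404748

-4.4047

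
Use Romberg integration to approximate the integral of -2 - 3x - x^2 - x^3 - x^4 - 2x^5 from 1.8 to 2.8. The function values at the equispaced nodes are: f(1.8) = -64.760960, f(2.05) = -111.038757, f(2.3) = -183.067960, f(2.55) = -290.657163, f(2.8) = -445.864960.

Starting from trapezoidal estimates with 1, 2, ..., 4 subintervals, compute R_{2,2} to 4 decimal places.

-206.9496

R_{0,0} (trapezoid, 1 panel, h=1.0000): -255.312960
R_{1,0} (trapezoid, 2 panels, h=0.5000): -219.190460
R_{2,0} (trapezoid, 4 panels, h=0.2500): -210.019210
R_{1,1} = -219.190460 + (-219.190460 − (-255.312960))/3 = -207.149627
R_{2,1} = -210.019210 + (-210.019210 − (-219.190460))/3 = -206.962127
R_{2,2} = -206.962127 + (-206.962127 − (-207.149627))/15 = -206.949627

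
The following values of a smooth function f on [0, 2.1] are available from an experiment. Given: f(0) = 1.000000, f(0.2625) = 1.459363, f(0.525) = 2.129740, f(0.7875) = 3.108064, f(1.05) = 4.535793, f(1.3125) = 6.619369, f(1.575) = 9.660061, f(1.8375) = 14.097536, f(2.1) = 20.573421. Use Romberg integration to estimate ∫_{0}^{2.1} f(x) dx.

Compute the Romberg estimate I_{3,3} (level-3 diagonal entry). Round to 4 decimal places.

I_{0,0} (trapezoid, 1 panel, h=2.1000): 22.652092
I_{1,0} (trapezoid, 2 panels, h=1.0500): 16.088629
I_{2,0} (trapezoid, 4 panels, h=0.5250): 14.233960
I_{3,0} (trapezoid, 8 panels, h=0.2625): 13.754117
I_{1,1} = 16.088629 + (16.088629 − 22.652092)/3 = 13.900808
I_{2,1} = 14.233960 + (14.233960 − 16.088629)/3 = 13.615737
I_{3,1} = 13.754117 + (13.754117 − 14.233960)/3 = 13.594169
I_{2,2} = 13.615737 + (13.615737 − 13.900808)/15 = 13.596732
I_{3,2} = 13.594169 + (13.594169 − 13.615737)/15 = 13.592731
I_{3,3} = 13.592731 + (13.592731 − 13.596732)/63 = 13.592667

13.5927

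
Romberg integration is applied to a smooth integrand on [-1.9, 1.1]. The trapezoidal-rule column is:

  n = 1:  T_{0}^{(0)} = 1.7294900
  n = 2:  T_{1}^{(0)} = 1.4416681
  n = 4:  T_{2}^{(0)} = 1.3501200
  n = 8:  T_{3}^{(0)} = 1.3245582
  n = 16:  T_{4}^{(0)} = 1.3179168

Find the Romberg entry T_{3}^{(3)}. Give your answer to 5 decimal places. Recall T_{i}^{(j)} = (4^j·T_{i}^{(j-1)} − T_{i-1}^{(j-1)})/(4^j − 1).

Richardson extrapolation on the trapezoidal column (denominator 4−1=3):
T_{1}^{(1)} = 1.4416681 + (1.4416681 − 1.7294900)/3 = 1.3457275
T_{2}^{(1)} = 1.3501200 + (1.3501200 − 1.4416681)/3 = 1.3196040
T_{3}^{(1)} = 1.3245582 + (1.3245582 − 1.3501200)/3 = 1.3160376
T_{2}^{(2)} = 1.3196040 + (1.3196040 − 1.3457275)/15 = 1.3178624
T_{3}^{(2)} = (16·1.3160376 − 1.3196040) / 15 = 1.3157998
T_{3}^{(3)} = (64·1.3157998 − 1.3178624) / 63 = 1.3157671

1.31577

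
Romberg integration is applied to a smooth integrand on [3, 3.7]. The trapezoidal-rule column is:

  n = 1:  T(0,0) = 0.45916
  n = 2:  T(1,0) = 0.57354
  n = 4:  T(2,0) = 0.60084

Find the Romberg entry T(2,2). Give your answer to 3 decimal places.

0.610

Richardson extrapolation on the trapezoidal column (denominator 4−1=3):
T(1,1) = 0.57354 + (0.57354 − 0.45916)/3 = 0.61167
T(2,1) = 0.60084 + (0.60084 − 0.57354)/3 = 0.60994
T(2,2) = 0.60994 + (0.60994 − 0.61167)/15 = 0.60982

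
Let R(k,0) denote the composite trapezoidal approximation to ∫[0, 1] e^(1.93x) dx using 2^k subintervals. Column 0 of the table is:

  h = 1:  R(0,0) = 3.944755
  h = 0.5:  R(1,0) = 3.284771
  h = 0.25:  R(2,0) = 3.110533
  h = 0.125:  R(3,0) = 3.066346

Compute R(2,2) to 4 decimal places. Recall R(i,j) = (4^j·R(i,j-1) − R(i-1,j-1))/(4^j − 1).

3.0516

R(1,1) = 3.284771 + (3.284771 − 3.944755)/3 = 3.064776
R(2,1) = (4·3.110533 − 3.284771) / 3 = 3.052454
R(2,2) = (16·3.052454 − 3.064776) / 15 = 3.051633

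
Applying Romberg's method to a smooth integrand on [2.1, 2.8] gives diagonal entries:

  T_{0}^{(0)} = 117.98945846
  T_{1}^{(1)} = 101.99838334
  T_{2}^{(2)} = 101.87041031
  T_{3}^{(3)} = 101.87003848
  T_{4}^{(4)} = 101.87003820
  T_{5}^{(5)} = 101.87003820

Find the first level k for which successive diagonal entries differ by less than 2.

|T_{1}^{(1)} − T_{0}^{(0)}| = 15.99107512 ≥ 2
|T_{2}^{(2)} − T_{1}^{(1)}| = 0.12797303 < 2

k = 2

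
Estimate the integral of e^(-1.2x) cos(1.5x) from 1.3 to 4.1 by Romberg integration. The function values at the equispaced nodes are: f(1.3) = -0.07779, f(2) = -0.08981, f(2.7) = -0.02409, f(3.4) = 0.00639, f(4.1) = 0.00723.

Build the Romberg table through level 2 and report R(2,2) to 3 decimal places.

R(0,0) (trapezoid, 1 panel, h=2.8000): -0.09878
R(1,0) (trapezoid, 2 panels, h=1.4000): -0.08312
R(2,0) (trapezoid, 4 panels, h=0.7000): -0.09995
R(1,1) = -0.08312 + (-0.08312 − (-0.09878))/3 = -0.07790
R(2,1) = -0.09995 + (-0.09995 − (-0.08312))/3 = -0.10556
R(2,2) = -0.10556 + (-0.10556 − (-0.07790))/15 = -0.10740

-0.107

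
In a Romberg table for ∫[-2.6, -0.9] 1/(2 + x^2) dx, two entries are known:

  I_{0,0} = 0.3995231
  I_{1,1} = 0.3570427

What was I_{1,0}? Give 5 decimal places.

0.36766

From I_{1,1} = (4·I_{1,0} − I_{0,0})/3, solve for I_{1,0}:
4·I_{1,0} = 3·0.3570427 + 0.3995231 = 1.4706512
I_{1,0} = 0.3676628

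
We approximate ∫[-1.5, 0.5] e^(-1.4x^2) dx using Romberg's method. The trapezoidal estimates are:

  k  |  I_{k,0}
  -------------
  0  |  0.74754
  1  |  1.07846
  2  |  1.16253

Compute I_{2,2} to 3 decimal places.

Richardson extrapolation on the trapezoidal column (denominator 4−1=3):
I_{1,1} = (4·1.07846 − 0.74754) / 3 = 1.18877
I_{2,1} = (4·1.16253 − 1.07846) / 3 = 1.19055
I_{2,2} = 1.19055 + (1.19055 − 1.18877)/15 = 1.19067

1.191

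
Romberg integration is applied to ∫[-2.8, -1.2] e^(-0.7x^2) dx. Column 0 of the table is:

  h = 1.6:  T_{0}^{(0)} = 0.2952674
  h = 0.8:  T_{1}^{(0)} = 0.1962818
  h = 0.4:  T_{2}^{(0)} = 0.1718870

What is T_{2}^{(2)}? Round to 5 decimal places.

0.16379

Richardson extrapolation on the trapezoidal column (denominator 4−1=3):
T_{1}^{(1)} = 0.1962818 + (0.1962818 − 0.2952674)/3 = 0.1632866
T_{2}^{(1)} = 0.1718870 + (0.1718870 − 0.1962818)/3 = 0.1637554
T_{2}^{(2)} = 0.1637554 + (0.1637554 − 0.1632866)/15 = 0.1637867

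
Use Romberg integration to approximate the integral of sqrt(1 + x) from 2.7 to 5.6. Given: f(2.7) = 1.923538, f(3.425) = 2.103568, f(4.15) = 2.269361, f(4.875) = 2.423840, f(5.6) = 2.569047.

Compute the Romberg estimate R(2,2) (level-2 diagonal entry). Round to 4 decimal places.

6.5591

R(0,0) (trapezoid, 1 panel, h=2.9000): 6.514248
R(1,0) (trapezoid, 2 panels, h=1.4500): 6.547698
R(2,0) (trapezoid, 4 panels, h=0.7250): 6.556220
R(1,1) = 6.547698 + (6.547698 − 6.514248)/3 = 6.558848
R(2,1) = 6.556220 + (6.556220 − 6.547698)/3 = 6.559061
R(2,2) = 6.559061 + (6.559061 − 6.558848)/15 = 6.559075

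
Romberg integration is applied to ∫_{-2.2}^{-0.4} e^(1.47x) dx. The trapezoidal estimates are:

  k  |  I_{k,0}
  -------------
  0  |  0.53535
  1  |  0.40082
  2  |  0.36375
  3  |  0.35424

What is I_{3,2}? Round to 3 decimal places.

0.351

I_{2,1} = 0.36375 + (0.36375 − 0.40082)/3 = 0.35139
I_{3,1} = 0.35424 + (0.35424 − 0.36375)/3 = 0.35107
I_{3,2} = (16·0.35107 − 0.35139) / 15 = 0.35105
(Column j=1 coincides with Simpson's rule on the same nodes.)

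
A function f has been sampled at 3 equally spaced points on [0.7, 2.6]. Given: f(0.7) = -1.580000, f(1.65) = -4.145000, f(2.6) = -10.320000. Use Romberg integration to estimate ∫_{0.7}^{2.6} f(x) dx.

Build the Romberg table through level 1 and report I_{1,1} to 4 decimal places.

-9.0187

I_{0,0} (trapezoid, 1 panel, h=1.9000): -11.305000
I_{1,0} (trapezoid, 2 panels, h=0.9500): -9.590250
I_{1,1} = -9.590250 + (-9.590250 − (-11.305000))/3 = -9.018667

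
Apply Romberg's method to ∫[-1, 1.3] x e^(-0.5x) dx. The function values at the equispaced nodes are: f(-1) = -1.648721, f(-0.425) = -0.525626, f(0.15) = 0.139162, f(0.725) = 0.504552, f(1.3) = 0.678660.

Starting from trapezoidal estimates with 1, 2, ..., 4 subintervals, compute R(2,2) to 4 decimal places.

R(0,0) (trapezoid, 1 panel, h=2.3000): -1.115570
R(1,0) (trapezoid, 2 panels, h=1.1500): -0.397749
R(2,0) (trapezoid, 4 panels, h=0.5750): -0.210992
R(1,1) = -0.397749 + (-0.397749 − (-1.115570))/3 = -0.158475
R(2,1) = -0.210992 + (-0.210992 − (-0.397749))/3 = -0.148740
R(2,2) = -0.148740 + (-0.148740 − (-0.158475))/15 = -0.148091

-0.1481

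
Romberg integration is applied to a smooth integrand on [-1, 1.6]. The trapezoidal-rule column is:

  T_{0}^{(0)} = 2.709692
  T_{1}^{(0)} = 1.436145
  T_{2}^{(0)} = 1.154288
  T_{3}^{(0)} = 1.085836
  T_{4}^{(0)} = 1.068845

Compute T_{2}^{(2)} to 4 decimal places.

1.0636

T_{1}^{(1)} = (4·1.436145 − 2.709692) / 3 = 1.011629
T_{2}^{(1)} = 1.154288 + (1.154288 − 1.436145)/3 = 1.060336
T_{2}^{(2)} = 1.060336 + (1.060336 − 1.011629)/15 = 1.063583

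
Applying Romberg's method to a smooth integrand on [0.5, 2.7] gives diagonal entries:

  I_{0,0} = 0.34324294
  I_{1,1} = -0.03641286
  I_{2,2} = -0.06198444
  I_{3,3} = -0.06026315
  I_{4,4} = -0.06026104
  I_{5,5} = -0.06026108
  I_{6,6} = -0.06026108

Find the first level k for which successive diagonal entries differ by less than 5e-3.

|I_{1,1} − I_{0,0}| = 0.37965580 ≥ 5e-3
|I_{2,2} − I_{1,1}| = 0.02557158 ≥ 5e-3
|I_{3,3} − I_{2,2}| = 0.00172129 < 5e-3

k = 3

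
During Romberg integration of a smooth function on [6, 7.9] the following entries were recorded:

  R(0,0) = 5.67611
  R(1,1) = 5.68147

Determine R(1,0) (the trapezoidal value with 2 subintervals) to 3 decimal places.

From R(1,1) = (4·R(1,0) − R(0,0))/3, solve for R(1,0):
4·R(1,0) = 3·5.68147 + 5.67611 = 22.72052
R(1,0) = 5.68013

5.680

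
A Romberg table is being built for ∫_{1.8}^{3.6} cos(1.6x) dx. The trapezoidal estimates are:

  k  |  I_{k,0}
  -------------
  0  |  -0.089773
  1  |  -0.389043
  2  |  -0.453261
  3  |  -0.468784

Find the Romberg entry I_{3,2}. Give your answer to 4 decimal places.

-0.4739

Richardson extrapolation on the trapezoidal column (denominator 4−1=3):
I_{2,1} = (4·(-0.453261) − (-0.389043)) / 3 = -0.474667
I_{3,1} = (4·(-0.468784) − (-0.453261)) / 3 = -0.473958
I_{3,2} = -0.473958 + (-0.473958 − (-0.474667))/15 = -0.473911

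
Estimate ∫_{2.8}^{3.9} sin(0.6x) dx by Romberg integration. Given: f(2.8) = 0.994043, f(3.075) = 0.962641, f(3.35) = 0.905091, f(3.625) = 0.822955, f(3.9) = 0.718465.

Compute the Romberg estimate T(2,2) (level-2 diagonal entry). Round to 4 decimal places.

T(0,0) (trapezoid, 1 panel, h=1.1000): 0.941879
T(1,0) (trapezoid, 2 panels, h=0.5500): 0.968740
T(2,0) (trapezoid, 4 panels, h=0.2750): 0.975409
T(1,1) = 0.968740 + (0.968740 − 0.941879)/3 = 0.977694
T(2,1) = 0.975409 + (0.975409 − 0.968740)/3 = 0.977632
T(2,2) = 0.977632 + (0.977632 − 0.977694)/15 = 0.977628

0.9776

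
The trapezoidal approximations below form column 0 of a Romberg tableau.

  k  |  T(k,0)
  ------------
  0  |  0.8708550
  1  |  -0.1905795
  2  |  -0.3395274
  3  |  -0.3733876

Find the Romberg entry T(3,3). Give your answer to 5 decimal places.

-0.38446

T(1,1) = (4·(-0.1905795) − 0.8708550) / 3 = -0.5443910
T(2,1) = -0.3395274 + (-0.3395274 − (-0.1905795))/3 = -0.3891767
T(3,1) = -0.3733876 + (-0.3733876 − (-0.3395274))/3 = -0.3846743
T(2,2) = -0.3891767 + (-0.3891767 − (-0.5443910))/15 = -0.3788291
T(3,2) = (16·(-0.3846743) − (-0.3891767)) / 15 = -0.3843741
T(3,3) = (64·(-0.3843741) − (-0.3788291)) / 63 = -0.3844621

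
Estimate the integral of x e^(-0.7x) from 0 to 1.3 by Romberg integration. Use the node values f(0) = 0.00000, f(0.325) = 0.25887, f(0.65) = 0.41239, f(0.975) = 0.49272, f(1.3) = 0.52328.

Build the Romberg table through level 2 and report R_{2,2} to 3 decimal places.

R_{0,0} (trapezoid, 1 panel, h=1.3000): 0.34013
R_{1,0} (trapezoid, 2 panels, h=0.6500): 0.43812
R_{2,0} (trapezoid, 4 panels, h=0.3250): 0.46333
R_{1,1} = 0.43812 + (0.43812 − 0.34013)/3 = 0.47078
R_{2,1} = 0.46333 + (0.46333 − 0.43812)/3 = 0.47173
R_{2,2} = 0.47173 + (0.47173 − 0.47078)/15 = 0.47179

0.472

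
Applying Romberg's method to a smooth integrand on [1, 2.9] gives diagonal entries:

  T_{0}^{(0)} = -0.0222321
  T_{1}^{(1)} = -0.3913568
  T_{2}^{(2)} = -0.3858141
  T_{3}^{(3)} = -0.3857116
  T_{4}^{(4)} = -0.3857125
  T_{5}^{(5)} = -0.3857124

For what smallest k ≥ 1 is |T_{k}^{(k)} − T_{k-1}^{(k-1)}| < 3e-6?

k = 4

|T_{1}^{(1)} − T_{0}^{(0)}| = 0.3691247 ≥ 3e-6
|T_{2}^{(2)} − T_{1}^{(1)}| = 0.0055427 ≥ 3e-6
|T_{3}^{(3)} − T_{2}^{(2)}| = 0.0001025 ≥ 3e-6
|T_{4}^{(4)} − T_{3}^{(3)}| = 0.0000009 < 3e-6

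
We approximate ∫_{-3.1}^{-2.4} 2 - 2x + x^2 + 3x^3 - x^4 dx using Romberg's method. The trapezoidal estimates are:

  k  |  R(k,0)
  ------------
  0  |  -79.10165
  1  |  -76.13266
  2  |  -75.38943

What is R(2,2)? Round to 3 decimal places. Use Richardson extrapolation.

-75.142

Richardson extrapolation on the trapezoidal column (denominator 4−1=3):
R(1,1) = (4·(-76.13266) − (-79.10165)) / 3 = -75.14300
R(2,1) = (4·(-75.38943) − (-76.13266)) / 3 = -75.14169
R(2,2) = (16·(-75.14169) − (-75.14300)) / 15 = -75.14160
(Column j=1 coincides with Simpson's rule on the same nodes.)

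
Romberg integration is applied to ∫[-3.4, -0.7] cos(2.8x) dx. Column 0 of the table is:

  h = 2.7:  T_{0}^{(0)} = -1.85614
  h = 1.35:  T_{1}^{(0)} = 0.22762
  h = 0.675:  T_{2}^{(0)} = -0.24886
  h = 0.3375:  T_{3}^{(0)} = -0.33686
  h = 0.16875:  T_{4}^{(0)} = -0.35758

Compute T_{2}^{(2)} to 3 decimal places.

-0.496

Richardson extrapolation on the trapezoidal column (denominator 4−1=3):
T_{1}^{(1)} = (4·0.22762 − (-1.85614)) / 3 = 0.92221
T_{2}^{(1)} = -0.24886 + (-0.24886 − 0.22762)/3 = -0.40769
T_{2}^{(2)} = -0.40769 + (-0.40769 − 0.92221)/15 = -0.49635
(Column j=1 coincides with Simpson's rule on the same nodes.)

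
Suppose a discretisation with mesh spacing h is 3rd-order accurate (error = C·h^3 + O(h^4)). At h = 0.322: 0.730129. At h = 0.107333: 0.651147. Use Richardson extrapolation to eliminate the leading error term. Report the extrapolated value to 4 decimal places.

0.6481

The leading error scales as h^3; refining by a factor of 3 reduces it by 3^3 = 27.
Extrapolated value = (27·A(h/3) − A(h)) / (27 − 1)
= (27·0.651147 − 0.730129) / 26
= 16.850840 / 26 = 0.648109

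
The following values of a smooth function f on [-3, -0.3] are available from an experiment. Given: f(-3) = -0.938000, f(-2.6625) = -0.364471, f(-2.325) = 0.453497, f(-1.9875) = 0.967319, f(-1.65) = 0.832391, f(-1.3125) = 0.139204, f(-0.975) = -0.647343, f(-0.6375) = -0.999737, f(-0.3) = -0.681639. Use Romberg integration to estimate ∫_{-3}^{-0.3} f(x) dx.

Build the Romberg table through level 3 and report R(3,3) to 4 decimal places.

R(0,0) (trapezoid, 1 panel, h=2.7000): -2.186513
R(1,0) (trapezoid, 2 panels, h=1.3500): 0.030472
R(2,0) (trapezoid, 4 panels, h=0.6750): -0.115610
R(3,0) (trapezoid, 8 panels, h=0.3375): -0.144774
R(1,1) = 0.030472 + (0.030472 − (-2.186513))/3 = 0.769467
R(2,1) = -0.115610 + (-0.115610 − 0.030472)/3 = -0.164304
R(3,1) = -0.144774 + (-0.144774 − (-0.115610))/3 = -0.154495
R(2,2) = -0.164304 + (-0.164304 − 0.769467)/15 = -0.226555
R(3,2) = -0.154495 + (-0.154495 − (-0.164304))/15 = -0.153841
R(3,3) = -0.153841 + (-0.153841 − (-0.226555))/63 = -0.152687

-0.1527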